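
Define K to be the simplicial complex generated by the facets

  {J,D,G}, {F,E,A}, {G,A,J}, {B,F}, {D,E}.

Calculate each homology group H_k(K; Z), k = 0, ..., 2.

H_0 ≅ Z,  H_1 ≅ Z,  H_2 = 0.

Take the total order A < B < D < E < F < G < J on the vertex set. Then K (dimension 2) consists of the simplices:

  0-simplices (7): A, B, D, E, F, G, J
  1-simplices (10): AE, AF, AG, AJ, BF, DE, DG, DJ, EF, GJ
  2-simplices (3): AEF, AGJ, DGJ

giving chain groups C_0 ≅ Z^7, C_1 ≅ Z^10, C_2 ≅ Z^3.

The boundary map ∂_1: C_1 → C_0 sends each edge [p,q] (with p < q) to q − p. For instance
  ∂AG = G − A.
As a 7×10 matrix over Z this has rank 6, with invariant factors (1,1,1,1,1,1).

Boundary ∂_2: C_2 → C_1 acts by ∂[p,q,r] = [q,r] − [p,r] + [p,q]. For instance
  ∂DGJ = GJ − DJ + DG,
  ∂AGJ = GJ − AJ + AG.
The 10×3 boundary matrix has rank 3 and Smith normal form diag(1,1,1).

Reading off H_k = ker ∂_k / im ∂_{k+1}:

  H_0: rank C_0 − rank ∂_1 = 7 − 6 = 1, and the invariant factors of ∂_1 are all 1, so H_0 ≅ Z.
  H_1: rank ker ∂_1 − rank ∂_2 = (10 − 6) − 3 = 1, and the invariant factors of ∂_2 are all 1, so H_1 ≅ Z.
  H_2: rank ker ∂_2 − rank ∂_3 = (3 − 3) − 0 = 0, and there is no ∂_3, so H_2 ≅ 0.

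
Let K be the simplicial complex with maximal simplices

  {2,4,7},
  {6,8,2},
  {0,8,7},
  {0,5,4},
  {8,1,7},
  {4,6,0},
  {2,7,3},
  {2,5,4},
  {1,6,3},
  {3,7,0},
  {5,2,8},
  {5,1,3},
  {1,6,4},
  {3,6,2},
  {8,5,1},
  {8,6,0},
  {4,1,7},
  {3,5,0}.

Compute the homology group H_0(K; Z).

H_0 ≅ Z.

We work with the vertex ordering 0 < 1 < 2 < 3 < 4 < 5 < 6 < 7 < 8. The simplices of K, each written with vertices in increasing order, are:

  0-simplices (9): [0], [1], [2], [3], [4], [5], [6], [7], [8]
  1-simplices (27): (27 of them)
  2-simplices (18): [0,3,5], [0,3,7], [0,4,5], [0,4,6], [0,6,8], [0,7,8], [1,3,5], [1,3,6], [1,4,6], [1,4,7], [1,5,8], [1,7,8], [2,3,6], [2,3,7], [2,4,5], [2,4,7], [2,5,8], [2,6,8]

Hence C_0 ≅ Z^9, C_1 ≅ Z^27, C_2 ≅ Z^18.

The boundary map ∂_1: C_1 → C_0 maps an edge to its endpoints' difference, ∂[p,q] = q − p.
The 9×27 boundary matrix has rank 8 and Smith normal form diag(1,1,1,1,1,1,1,1).

Boundary ∂_2: C_2 → C_1 acts by ∂[p,q,r] = [q,r] − [p,r] + [p,q]. For instance
  ∂[0,4,6] = [4,6] − [0,6] + [0,4],
  ∂[0,3,7] = [3,7] − [0,7] + [0,3].
As a 27×18 matrix over Z this has rank 17, with invariant factors (1,1,1,1,1,1,1,1,1,1,1,1,1,1,1,1,1).

Now H_k = ker ∂_k / im ∂_{k+1}, so:

  H_0: rank C_0 − rank ∂_1 = 9 − 8 = 1, and the invariant factors of ∂_1 are all 1, so H_0 = Z.

(K is a triangulation of the torus T^2.)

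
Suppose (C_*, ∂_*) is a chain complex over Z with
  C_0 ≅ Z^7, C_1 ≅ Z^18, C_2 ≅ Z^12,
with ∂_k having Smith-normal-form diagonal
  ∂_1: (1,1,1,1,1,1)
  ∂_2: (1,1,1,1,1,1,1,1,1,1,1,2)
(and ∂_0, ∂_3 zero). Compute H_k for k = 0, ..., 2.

H_0: b_0 = 7 − 0 − 6 = 1; torsion from ∂_1 factors > 1: none. So H_0 = Z.
H_1: b_1 = 18 − 6 − 12 = 0; torsion from ∂_2 factors > 1: [2]. So H_1 = Z/2.
H_2: b_2 = 12 − 12 − 0 = 0; torsion from ∂_3 factors > 1: none. So H_2 = 0.

H_0 = Z,  H_1 = Z/2,  H_2 = 0.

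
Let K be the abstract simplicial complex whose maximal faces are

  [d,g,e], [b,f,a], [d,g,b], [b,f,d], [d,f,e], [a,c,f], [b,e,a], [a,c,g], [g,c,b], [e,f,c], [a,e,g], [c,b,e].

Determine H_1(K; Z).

Fix the vertex order a < b < c < d < e < f < g and write every simplex with vertices in increasing order. Then dim K = 2 and the simplices of K are:

  0-simplices (7): a, b, c, d, e, f, g
  1-simplices (18): ab, ac, ae, af, ag, bc, bd, be, bf, bg, ce, cf, cg, de, df, dg, ef, eg
  2-simplices (12): abe, abf, acf, acg, aeg, bce, bcg, bdf, bdg, cef, def, deg

Hence C_0 ≅ Z^7, C_1 ≅ Z^18, C_2 ≅ Z^12.

The boundary map ∂_1: C_1 → C_0 is given by ∂[p,q] = [q] − [p].
The 7×18 boundary matrix has rank 6 and Smith normal form diag(1,1,1,1,1,1).

∂_2: C_2 → C_1 maps a triangle to the signed sum of its edges. For instance
  ∂acg = cg − ag + ac,
  ∂abf = bf − af + ab.
This gives a 18×12 integer matrix of rank 12; reducing to Smith normal form yields diagonal entries (1,1,1,1,1,1,1,1,1,1,1,2).

Now H_k = ker ∂_k / im ∂_{k+1}, so:

  H_1: rank ker ∂_1 − rank ∂_2 = (18 − 6) − 12 = 0, and ∂_2 has invariant factor 2 > 1, so H_1 = Z/2.

H_1 = Z/2.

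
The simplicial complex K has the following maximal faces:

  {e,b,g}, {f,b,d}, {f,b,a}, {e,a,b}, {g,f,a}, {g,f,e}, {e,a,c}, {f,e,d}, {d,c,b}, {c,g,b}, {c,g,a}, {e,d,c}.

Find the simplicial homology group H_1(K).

H_1 ≅ Z/2Z.

Take the total order a < b < c < d < e < f < g on the vertex set. Then K (dimension 2) consists of the simplices:

  0-simplices (7): a, b, c, d, e, f, g
  1-simplices (18): ab, ac, ae, af, ag, bc, bd, be, bf, bg, cd, ce, cg, de, df, ef, eg, fg
  2-simplices (12): abe, abf, ace, acg, afg, bcd, bcg, bdf, beg, cde, def, efg

giving chain groups C_0 ≅ Z^7, C_1 ≅ Z^18, C_2 ≅ Z^12.

The boundary map ∂_1: C_1 → C_0 is given by ∂[p,q] = [q] − [p]. For instance
  ∂ce = e − c.
This gives a 7×18 integer matrix of rank 6; reducing to Smith normal form yields diagonal entries (1,1,1,1,1,1).

∂_2: C_2 → C_1 maps a triangle to the signed sum of its edges. For instance
  ∂ace = ce − ae + ac,
  ∂bdf = df − bf + bd.
As a 18×12 matrix over Z this has rank 12, with invariant factors (1,1,1,1,1,1,1,1,1,1,1,2).

From H_k ≅ ker(∂_k) / im(∂_{k+1}) we obtain:

  H_1: rank ker ∂_1 − rank ∂_2 = (18 − 6) − 12 = 0, and ∂_2 has invariant factor 2 > 1, so H_1 = Z/2Z.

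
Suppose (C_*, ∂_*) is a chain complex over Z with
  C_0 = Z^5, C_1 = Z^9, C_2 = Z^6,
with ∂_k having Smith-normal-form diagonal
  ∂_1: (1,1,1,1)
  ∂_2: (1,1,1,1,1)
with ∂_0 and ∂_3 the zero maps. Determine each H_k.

H_0 = Z,  H_1 = 0,  H_2 = Z.

H_0: b_0 = 5 − 0 − 4 = 1; torsion from ∂_1 factors > 1: none. So H_0 = Z.
H_1: b_1 = 9 − 4 − 5 = 0; torsion from ∂_2 factors > 1: none. So H_1 = 0.
H_2: b_2 = 6 − 5 − 0 = 1; torsion from ∂_3 factors > 1: none. So H_2 = Z.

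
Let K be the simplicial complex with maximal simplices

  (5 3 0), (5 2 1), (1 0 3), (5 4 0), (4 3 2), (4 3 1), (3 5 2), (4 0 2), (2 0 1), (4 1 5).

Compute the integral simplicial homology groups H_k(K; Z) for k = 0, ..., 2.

We work with the vertex ordering 0 < 1 < 2 < 3 < 4 < 5. The simplices of K, each written with vertices in increasing order, are:

  0-simplices (6): [0], [1], [2], [3], [4], [5]
  1-simplices (15): [0,1], [0,2], [0,3], [0,4], [0,5], [1,2], [1,3], [1,4], [1,5], [2,3], [2,4], [2,5], [3,4], [3,5], [4,5]
  2-simplices (10): [0,1,2], [0,1,3], [0,2,4], [0,3,5], [0,4,5], [1,2,5], [1,3,4], [1,4,5], [2,3,4], [2,3,5]

giving chain groups C_0 ≅ Z^6, C_1 ≅ Z^15, C_2 ≅ Z^10.

∂_1: C_1 → C_0 sends each edge [p,q] (with p < q) to q − p.
This gives a 6×15 integer matrix of rank 5; reducing to Smith normal form yields diagonal entries (1,1,1,1,1).

∂_2: C_2 → C_1 maps a triangle to the signed sum of its edges. For instance
  ∂[2,3,5] = [3,5] − [2,5] + [2,3],
  ∂[0,2,4] = [2,4] − [0,4] + [0,2].
The resulting 15×10 matrix has rank 10, and its Smith normal form has invariant factors (1,1,1,1,1,1,1,1,1,2).

From H_k ≅ ker(∂_k) / im(∂_{k+1}) we obtain:

  H_0: rank C_0 − rank ∂_1 = 6 − 5 = 1, and the invariant factors of ∂_1 are all 1, so H_0 = Z.
  H_1: rank ker ∂_1 − rank ∂_2 = (15 − 5) − 10 = 0, and ∂_2 has invariant factor 2 > 1, so H_1 = Z/2.
  H_2: rank ker ∂_2 − rank ∂_3 = (10 − 10) − 0 = 0, and there is no ∂_3, so H_2 = 0.

As a check, the Euler characteristic is 6 − 15 + 10 = 1, which agrees with 1 − 0 + 0 = 1.
(K is a triangulation of the real projective plane RP^2.)

H_0 = Z,  H_1 = Z/2,  H_2 = 0.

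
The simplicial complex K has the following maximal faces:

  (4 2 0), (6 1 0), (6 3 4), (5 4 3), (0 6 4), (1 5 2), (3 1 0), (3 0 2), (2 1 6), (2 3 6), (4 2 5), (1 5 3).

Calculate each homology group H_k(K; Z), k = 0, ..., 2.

H_0 = Z,  H_1 = Z/2,  H_2 = 0.

We work with the vertex ordering 0 < 1 < 2 < 3 < 4 < 5 < 6. The simplices of K, each written with vertices in increasing order, are:

  0-simplices (7): [0], [1], [2], [3], [4], [5], [6]
  1-simplices (18): [0,1], [0,2], [0,3], [0,4], [0,6], [1,2], [1,3], [1,5], [1,6], [2,3], [2,4], [2,5], [2,6], [3,4], [3,5], [3,6], [4,5], [4,6]
  2-simplices (12): [0,1,3], [0,1,6], [0,2,3], [0,2,4], [0,4,6], [1,2,5], [1,2,6], [1,3,5], [2,3,6], [2,4,5], [3,4,5], [3,4,6]

so the chain groups are C_0 ≅ Z^7, C_1 ≅ Z^18, C_2 ≅ Z^12.

∂_1: C_1 → C_0 is given by ∂[p,q] = [q] − [p]. For instance
  ∂[2,3] = [3] − [2].
This gives a 7×18 integer matrix of rank 6; reducing to Smith normal form yields diagonal entries (1,1,1,1,1,1).

The boundary map ∂_2: C_2 → C_1 acts by ∂[p,q,r] = [q,r] − [p,r] + [p,q]. For instance
  ∂[1,3,5] = [3,5] − [1,5] + [1,3],
  ∂[3,4,5] = [4,5] − [3,5] + [3,4].
The resulting 18×12 matrix has rank 12, and its Smith normal form has invariant factors (1,1,1,1,1,1,1,1,1,1,1,2).

Now H_k = ker ∂_k / im ∂_{k+1}, so:

  H_0: rank C_0 − rank ∂_1 = 7 − 6 = 1, and the invariant factors of ∂_1 are all 1, so H_0 = Z.
  H_1: rank ker ∂_1 − rank ∂_2 = (18 − 6) − 12 = 0, and ∂_2 has invariant factor 2 > 1, so H_1 = Z/2.
  H_2: rank ker ∂_2 − rank ∂_3 = (12 − 12) − 0 = 0, and there is no ∂_3, so H_2 = 0.

As a check, the Euler characteristic is 7 − 18 + 12 = 1, which agrees with 1 − 0 + 0 = 1.
(K is a triangulation of the real projective plane RP^2.)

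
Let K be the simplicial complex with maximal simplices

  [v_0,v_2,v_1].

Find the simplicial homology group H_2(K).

H_2 ≅ 0.

Order the vertices as v_0 < v_1 < v_2. Listing each simplex with vertices in this order, K has dimension 2 with simplices:

  0-simplices (3): [v_0], [v_1], [v_2]
  1-simplices (3): [v_0,v_1], [v_0,v_2], [v_1,v_2]
  2-simplices (1): [v_0,v_1,v_2]

Hence C_0 ≅ Z^3, C_1 ≅ Z^3, C_2 ≅ Z^1.

∂_1: C_1 → C_0 maps an edge to its endpoints' difference, ∂[p,q] = q − p. For instance
  ∂[v_0,v_1] = [v_1] − [v_0].
The 3×3 boundary matrix has rank 2 and Smith normal form diag(1,1).

∂_2: C_2 → C_1 maps a triangle to the signed sum of its edges. For instance
  ∂[v_0,v_1,v_2] = [v_1,v_2] − [v_0,v_2] + [v_0,v_1].
The 3×1 boundary matrix has rank 1 and Smith normal form diag(1).

Computing H_k = (kernel of ∂_k) / (image of ∂_{k+1}):

  H_2: rank ker ∂_2 − rank ∂_3 = (1 − 1) − 0 = 0, and there is no ∂_3, so H_2 = 0.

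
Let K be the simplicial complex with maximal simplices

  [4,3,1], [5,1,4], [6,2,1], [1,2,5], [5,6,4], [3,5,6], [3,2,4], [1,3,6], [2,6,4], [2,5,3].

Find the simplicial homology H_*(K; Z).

Take the total order 1 < 2 < 3 < 4 < 5 < 6 on the vertex set. Then K (dimension 2) consists of the simplices:

  0-simplices (6): [1], [2], [3], [4], [5], [6]
  1-simplices (15): [1,2], [1,3], [1,4], [1,5], [1,6], [2,3], [2,4], [2,5], [2,6], [3,4], [3,5], [3,6], [4,5], [4,6], [5,6]
  2-simplices (10): [1,2,5], [1,2,6], [1,3,4], [1,3,6], [1,4,5], [2,3,4], [2,3,5], [2,4,6], [3,5,6], [4,5,6]

so the chain groups are C_0 ≅ Z^6, C_1 ≅ Z^15, C_2 ≅ Z^10.

Boundary ∂_1: C_1 → C_0 maps an edge to its endpoints' difference, ∂[p,q] = q − p. For instance
  ∂[2,3] = [3] − [2].
This gives a 6×15 integer matrix of rank 5; reducing to Smith normal form yields diagonal entries (1,1,1,1,1).

∂_2: C_2 → C_1 acts by ∂[p,q,r] = [q,r] − [p,r] + [p,q]. For instance
  ∂[3,5,6] = [5,6] − [3,6] + [3,5],
  ∂[1,3,6] = [3,6] − [1,6] + [1,3].
The resulting 15×10 matrix has rank 10, and its Smith normal form has invariant factors (1,1,1,1,1,1,1,1,1,2).

Now H_k = ker ∂_k / im ∂_{k+1}, so:

  H_0: rank C_0 − rank ∂_1 = 6 − 5 = 1, and the invariant factors of ∂_1 are all 1, so H_0 = Z.
  H_1: rank ker ∂_1 − rank ∂_2 = (15 − 5) − 10 = 0, and ∂_2 has invariant factor 2 > 1, so H_1 = Z/2.
  H_2: rank ker ∂_2 − rank ∂_3 = (10 − 10) − 0 = 0, and there is no ∂_3, so H_2 = 0.

(K is a triangulation of the real projective plane RP^2.)

H_0 ≅ Z,  H_1 ≅ Z/2,  H_2 = 0.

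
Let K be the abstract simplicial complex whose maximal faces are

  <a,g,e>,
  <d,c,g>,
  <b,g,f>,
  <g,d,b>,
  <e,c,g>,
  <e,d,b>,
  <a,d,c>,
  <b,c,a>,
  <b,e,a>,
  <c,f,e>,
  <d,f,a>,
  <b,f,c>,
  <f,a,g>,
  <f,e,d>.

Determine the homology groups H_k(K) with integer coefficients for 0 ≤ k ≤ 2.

Order the vertices as a < b < c < d < e < f < g. Listing each simplex with vertices in this order, K has dimension 2 with simplices:

  0-simplices (7): a, b, c, d, e, f, g
  1-simplices (21): ab, ac, ad, ae, af, ag, bc, bd, be, bf, bg, cd, ce, cf, cg, de, df, dg, ef, eg, fg
  2-simplices (14): abc, abe, acd, adf, aeg, afg, bcf, bde, bdg, bfg, cdg, cef, ceg, def

giving chain groups C_0 ≅ Z^7, C_1 ≅ Z^21, C_2 ≅ Z^14.

The boundary map ∂_1: C_1 → C_0 is given by ∂[p,q] = [q] − [p].
The resulting 7×21 matrix has rank 6, and its Smith normal form has invariant factors (1,1,1,1,1,1).

The boundary map ∂_2: C_2 → C_1 maps a triangle to the signed sum of its edges. For instance
  ∂bdg = dg − bg + bd,
  ∂acd = cd − ad + ac.
As a 21×14 matrix over Z this has rank 13, with invariant factors (1,1,1,1,1,1,1,1,1,1,1,1,1).

Now H_k = ker ∂_k / im ∂_{k+1}, so:

  H_0: rank C_0 − rank ∂_1 = 7 − 6 = 1, and the invariant factors of ∂_1 are all 1, so H_0 ≅ Z.
  H_1: rank ker ∂_1 − rank ∂_2 = (21 − 6) − 13 = 2, and the invariant factors of ∂_2 are all 1, so H_1 ≅ Z^2.
  H_2: rank ker ∂_2 − rank ∂_3 = (14 − 13) − 0 = 1, and there is no ∂_3, so H_2 ≅ Z.

As a check, the Euler characteristic is 7 − 21 + 14 = 0, which agrees with 1 − 2 + 1 = 0.

H_0 ≅ Z,  H_1 ≅ Z^2,  H_2 ≅ Z.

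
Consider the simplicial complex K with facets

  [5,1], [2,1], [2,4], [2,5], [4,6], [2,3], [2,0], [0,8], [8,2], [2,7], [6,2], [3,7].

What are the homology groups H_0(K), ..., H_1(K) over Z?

Take the total order 0 < 1 < 2 < 3 < 4 < 5 < 6 < 7 < 8 on the vertex set. Then K (dimension 1) consists of the simplices:

  0-simplices (9): [0], [1], [2], [3], [4], [5], [6], [7], [8]
  1-simplices (12): [0,2], [0,8], [1,2], [1,5], [2,3], [2,4], [2,5], [2,6], [2,7], [2,8], [3,7], [4,6]

so the chain groups are C_0 ≅ Z^9, C_1 ≅ Z^12.

∂_1: C_1 → C_0 is given by ∂[p,q] = [q] − [p]. For instance
  ∂[4,6] = [6] − [4].
As a 9×12 matrix over Z this has rank 8, with invariant factors (1,1,1,1,1,1,1,1).

Reading off H_k = ker ∂_k / im ∂_{k+1}:

  H_0: rank C_0 − rank ∂_1 = 9 − 8 = 1, and the invariant factors of ∂_1 are all 1, so H_0 ≅ Z.
  H_1: rank ker ∂_1 − rank ∂_2 = (12 − 8) − 0 = 4, and there is no ∂_2, so H_1 ≅ Z^4.

H_0 = Z,  H_1 = Z^4.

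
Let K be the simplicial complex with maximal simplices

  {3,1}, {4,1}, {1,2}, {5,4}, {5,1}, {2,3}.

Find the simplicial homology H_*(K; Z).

H_0 ≅ Z,  H_1 ≅ Z^2.

K has 5 vertices, 6 edges.
rank ∂_0 = 0, rank ∂_1 = 4 ⇒ b_0 = 5 − 0 − 4 = 1; all invariant factors of ∂_1 are 1 so no torsion. So H_0 ≅ Z.
rank ∂_1 = 4, rank ∂_2 = 0 ⇒ b_1 = 6 − 4 − 0 = 2. So H_1 ≅ Z^2.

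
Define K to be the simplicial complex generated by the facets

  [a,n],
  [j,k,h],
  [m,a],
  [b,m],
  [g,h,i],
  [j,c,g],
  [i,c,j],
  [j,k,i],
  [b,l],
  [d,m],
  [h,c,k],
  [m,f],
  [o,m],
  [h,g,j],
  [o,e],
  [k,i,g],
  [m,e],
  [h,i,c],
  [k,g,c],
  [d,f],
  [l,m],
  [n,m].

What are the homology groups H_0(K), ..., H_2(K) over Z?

We work with the vertex ordering a < b < c < d < e < f < g < h < i < j < k < l < m < n < o. The simplices of K, each written with vertices in increasing order, are:

  0-simplices (15): a, b, c, d, e, f, g, h, i, j, k, l, m, n, o
  1-simplices (27): am, an, bl, bm, cg, ch, ci, cj, ck, df, dm, em, eo, fm, gh, gi, gj, gk, hi, hj, hk, ij, ik, jk, lm, mn, mo
  2-simplices (10): cgj, cgk, chi, chk, cij, ghi, ghj, gik, hjk, ijk

Hence C_0 ≅ Z^15, C_1 ≅ Z^27, C_2 ≅ Z^10.

The boundary map ∂_1: C_1 → C_0 maps an edge to its endpoints' difference, ∂[p,q] = q − p. For instance
  ∂gi = i − g.
The resulting 15×27 matrix has rank 13, and its Smith normal form has invariant factors (1,1,1,1,1,1,1,1,1,1,1,1,1).

Boundary ∂_2: C_2 → C_1 maps a triangle to the signed sum of its edges. For instance
  ∂chk = hk − ck + ch,
  ∂cij = ij − cj + ci.
This gives a 27×10 integer matrix of rank 10; reducing to Smith normal form yields diagonal entries (1,1,1,1,1,1,1,1,1,2).

From H_k ≅ ker(∂_k) / im(∂_{k+1}) we obtain:

  H_0: rank C_0 − rank ∂_1 = 15 − 13 = 2, and the invariant factors of ∂_1 are all 1, so H_0 ≅ Z^2.
  H_1: rank ker ∂_1 − rank ∂_2 = (27 − 13) − 10 = 4, and ∂_2 has invariant factor 2 > 1, so H_1 ≅ Z^4 ⊕ Z/2.
  H_2: rank ker ∂_2 − rank ∂_3 = (10 − 10) − 0 = 0, and there is no ∂_3, so H_2 ≅ 0.

H_0 ≅ Z^2,  H_1 ≅ Z^4 ⊕ Z/2,  H_2 = 0.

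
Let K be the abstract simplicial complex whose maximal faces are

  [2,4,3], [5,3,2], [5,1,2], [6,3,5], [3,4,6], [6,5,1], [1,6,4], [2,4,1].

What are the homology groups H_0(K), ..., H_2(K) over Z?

H_0 ≅ Z,  H_1 = 0,  H_2 ≅ Z.

We work with the vertex ordering 1 < 2 < 3 < 4 < 5 < 6. The simplices of K, each written with vertices in increasing order, are:

  0-simplices (6): [1], [2], [3], [4], [5], [6]
  1-simplices (12): [1,2], [1,4], [1,5], [1,6], [2,3], [2,4], [2,5], [3,4], [3,5], [3,6], [4,6], [5,6]
  2-simplices (8): [1,2,4], [1,2,5], [1,4,6], [1,5,6], [2,3,4], [2,3,5], [3,4,6], [3,5,6]

Hence C_0 ≅ Z^6, C_1 ≅ Z^12, C_2 ≅ Z^8.

∂_1: C_1 → C_0 maps an edge to its endpoints' difference, ∂[p,q] = q − p.
As a 6×12 matrix over Z this has rank 5, with invariant factors (1,1,1,1,1).

Boundary ∂_2: C_2 → C_1 sends each 2-simplex [p,q,r] to [q,r] − [p,r] + [p,q]. For instance
  ∂[1,5,6] = [5,6] − [1,6] + [1,5],
  ∂[1,2,5] = [2,5] − [1,5] + [1,2].
As a 12×8 matrix over Z this has rank 7, with invariant factors (1,1,1,1,1,1,1).

Computing H_k = (kernel of ∂_k) / (image of ∂_{k+1}):

  H_0: rank C_0 − rank ∂_1 = 6 − 5 = 1, and the invariant factors of ∂_1 are all 1, so H_0 ≅ Z.
  H_1: rank ker ∂_1 − rank ∂_2 = (12 − 5) − 7 = 0, and the invariant factors of ∂_2 are all 1, so H_1 ≅ 0.
  H_2: rank ker ∂_2 − rank ∂_3 = (8 − 7) − 0 = 1, and there is no ∂_3, so H_2 ≅ Z.

(K is a triangulation of the 2-sphere S^2.)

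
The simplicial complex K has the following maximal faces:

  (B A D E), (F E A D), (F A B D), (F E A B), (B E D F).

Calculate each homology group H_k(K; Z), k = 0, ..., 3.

Fix the vertex order A < B < D < E < F and write every simplex with vertices in increasing order. Then dim K = 3 and the simplices of K are:

  0-simplices (5): A, B, D, E, F
  1-simplices (10): AB, AD, AE, AF, BD, BE, BF, DE, DF, EF
  2-simplices (10): ABD, ABE, ABF, ADE, ADF, AEF, BDE, BDF, BEF, DEF
  3-simplices (5): ABDE, ABDF, ABEF, ADEF, BDEF

Hence C_0 ≅ Z^5, C_1 ≅ Z^10, C_2 ≅ Z^10, C_3 ≅ Z^5.

The boundary map ∂_1: C_1 → C_0 is given by ∂[p,q] = [q] − [p].
The resulting 5×10 matrix has rank 4, and its Smith normal form has invariant factors (1,1,1,1).

∂_2: C_2 → C_1 acts by ∂[p,q,r] = [q,r] − [p,r] + [p,q]. For instance
  ∂BDF = DF − BF + BD,
  ∂DEF = EF − DF + DE.
As a 10×10 matrix over Z this has rank 6, with invariant factors (1,1,1,1,1,1).

Boundary ∂_3: C_3 → C_2 sends each 3-simplex σ to the alternating sum Σ_i (−1)^i (σ with its i-th vertex removed). For instance
  ∂ABDF = BDF − ADF + ABF − ABD,
  ∂ADEF = DEF − AEF + ADF − ADE.
As a 10×5 matrix over Z this has rank 4, with invariant factors (1,1,1,1).

From H_k ≅ ker(∂_k) / im(∂_{k+1}) we obtain:

  H_0: rank C_0 − rank ∂_1 = 5 − 4 = 1, and the invariant factors of ∂_1 are all 1, so H_0 ≅ Z.
  H_1: rank ker ∂_1 − rank ∂_2 = (10 − 4) − 6 = 0, and the invariant factors of ∂_2 are all 1, so H_1 ≅ 0.
  H_2: rank ker ∂_2 − rank ∂_3 = (10 − 6) − 4 = 0, and the invariant factors of ∂_3 are all 1, so H_2 ≅ 0.
  H_3: rank ker ∂_3 − rank ∂_4 = (5 − 4) − 0 = 1, and there is no ∂_4, so H_3 ≅ Z.

As a check, the Euler characteristic is 5 − 10 + 10 − 5 = 0, which agrees with 1 − 0 + 0 − 1 = 0.
(K is a triangulation of the 3-sphere S^3.)

H_0 = Z,  H_1 = 0,  H_2 = 0,  H_3 = Z.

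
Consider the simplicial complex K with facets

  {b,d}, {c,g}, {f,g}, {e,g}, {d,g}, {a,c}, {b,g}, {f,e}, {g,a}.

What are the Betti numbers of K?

Fix the vertex order a < b < c < d < e < f < g and write every simplex with vertices in increasing order. Then dim K = 1 and the simplices of K are:

  0-simplices (7): a, b, c, d, e, f, g
  1-simplices (9): ac, ag, bd, bg, cg, dg, ef, eg, fg

Hence C_0 ≅ Z^7, C_1 ≅ Z^9.

∂_1: C_1 → C_0 sends each edge [p,q] (with p < q) to q − p. For instance
  ∂dg = g − d.
As a 7×9 matrix over Z this has rank 6, with invariant factors (1,1,1,1,1,1).

Now H_k = ker ∂_k / im ∂_{k+1}, so:

  H_0: rank C_0 − rank ∂_1 = 7 − 6 = 1, and the invariant factors of ∂_1 are all 1, so H_0 ≅ Z.
  H_1: rank ker ∂_1 − rank ∂_2 = (9 − 6) − 0 = 3, and there is no ∂_2, so H_1 ≅ Z^3.

Hence the Betti numbers are b_0 = 1, b_1 = 3.

b_0 = 1, b_1 = 3.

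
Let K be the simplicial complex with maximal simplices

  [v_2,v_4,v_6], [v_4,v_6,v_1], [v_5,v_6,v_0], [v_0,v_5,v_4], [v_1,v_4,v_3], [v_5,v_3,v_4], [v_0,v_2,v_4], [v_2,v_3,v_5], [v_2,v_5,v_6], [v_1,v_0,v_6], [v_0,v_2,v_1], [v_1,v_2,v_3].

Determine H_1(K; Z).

H_1 = Z/2Z.

We work with the vertex ordering v_0 < v_1 < v_2 < v_3 < v_4 < v_5 < v_6. The simplices of K, each written with vertices in increasing order, are:

  0-simplices (7): [v_0], [v_1], [v_2], [v_3], [v_4], [v_5], [v_6]
  1-simplices (18): (18 of them)
  2-simplices (12): (12 of them)

so the chain groups are C_0 ≅ Z^7, C_1 ≅ Z^18, C_2 ≅ Z^12.

∂_1: C_1 → C_0 maps an edge to its endpoints' difference, ∂[p,q] = q − p. For instance
  ∂[v_1,v_3] = [v_3] − [v_1].
As a 7×18 matrix over Z this has rank 6, with invariant factors (1,1,1,1,1,1).

Boundary ∂_2: C_2 → C_1 maps a triangle to the signed sum of its edges. For instance
  ∂[v_0,v_1,v_6] = [v_1,v_6] − [v_0,v_6] + [v_0,v_1],
  ∂[v_1,v_3,v_4] = [v_3,v_4] − [v_1,v_4] + [v_1,v_3].
The 18×12 boundary matrix has rank 12 and Smith normal form diag(1,1,1,1,1,1,1,1,1,1,1,2).

Reading off H_k = ker ∂_k / im ∂_{k+1}:

  H_1: rank ker ∂_1 − rank ∂_2 = (18 − 6) − 12 = 0, and ∂_2 has invariant factor 2 > 1, so H_1 = Z/2Z.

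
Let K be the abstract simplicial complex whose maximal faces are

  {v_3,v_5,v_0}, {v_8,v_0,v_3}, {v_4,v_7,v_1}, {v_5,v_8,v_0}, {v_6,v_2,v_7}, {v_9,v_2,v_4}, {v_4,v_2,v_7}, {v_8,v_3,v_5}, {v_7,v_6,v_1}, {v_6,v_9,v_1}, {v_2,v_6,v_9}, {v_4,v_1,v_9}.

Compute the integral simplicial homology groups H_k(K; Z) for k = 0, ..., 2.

Take the total order v_0 < v_1 < v_2 < v_3 < v_4 < v_5 < v_6 < v_7 < v_8 < v_9 on the vertex set. Then K (dimension 2) consists of the simplices:

  0-simplices (10): [v_0], [v_1], [v_2], [v_3], [v_4], [v_5], [v_6], [v_7], [v_8], [v_9]
  1-simplices (18): (18 of them)
  2-simplices (12): (12 of them)

so the chain groups are C_0 ≅ Z^10, C_1 ≅ Z^18, C_2 ≅ Z^12.

∂_1: C_1 → C_0 maps an edge to its endpoints' difference, ∂[p,q] = q − p.
This gives a 10×18 integer matrix of rank 8; reducing to Smith normal form yields diagonal entries (1,1,1,1,1,1,1,1).

Boundary ∂_2: C_2 → C_1 maps a triangle to the signed sum of its edges. For instance
  ∂[v_0,v_5,v_8] = [v_5,v_8] − [v_0,v_8] + [v_0,v_5],
  ∂[v_2,v_4,v_9] = [v_4,v_9] − [v_2,v_9] + [v_2,v_4].
The 18×12 boundary matrix has rank 10 and Smith normal form diag(1,1,1,1,1,1,1,1,1,1).

From H_k ≅ ker(∂_k) / im(∂_{k+1}) we obtain:

  H_0: rank C_0 − rank ∂_1 = 10 − 8 = 2, and the invariant factors of ∂_1 are all 1, so H_0 ≅ Z^2.
  H_1: rank ker ∂_1 − rank ∂_2 = (18 − 8) − 10 = 0, and the invariant factors of ∂_2 are all 1, so H_1 ≅ 0.
  H_2: rank ker ∂_2 − rank ∂_3 = (12 − 10) − 0 = 2, and there is no ∂_3, so H_2 ≅ Z^2.

As a check, the Euler characteristic is 10 − 18 + 12 = 4, which agrees with 2 − 0 + 2 = 4.
(K is a triangulation of the disjoint union of the 2-sphere S^2 and the 2-sphere S^2.)

H_0 ≅ Z^2,  H_1 = 0,  H_2 ≅ Z^2.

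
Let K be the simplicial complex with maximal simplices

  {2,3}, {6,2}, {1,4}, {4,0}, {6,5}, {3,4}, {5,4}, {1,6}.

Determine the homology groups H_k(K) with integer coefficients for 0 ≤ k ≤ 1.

H_0 = Z,  H_1 = Z^2.

Take the total order 0 < 1 < 2 < 3 < 4 < 5 < 6 on the vertex set. Then K (dimension 1) consists of the simplices:

  0-simplices (7): [0], [1], [2], [3], [4], [5], [6]
  1-simplices (8): [0,4], [1,4], [1,6], [2,3], [2,6], [3,4], [4,5], [5,6]

Hence C_0 ≅ Z^7, C_1 ≅ Z^8.

Boundary ∂_1: C_1 → C_0 sends each edge [p,q] (with p < q) to q − p. For instance
  ∂[2,6] = [6] − [2].
This gives a 7×8 integer matrix of rank 6; reducing to Smith normal form yields diagonal entries (1,1,1,1,1,1).

Computing H_k = (kernel of ∂_k) / (image of ∂_{k+1}):

  H_0: rank C_0 − rank ∂_1 = 7 − 6 = 1, and the invariant factors of ∂_1 are all 1, so H_0 ≅ Z.
  H_1: rank ker ∂_1 − rank ∂_2 = (8 − 6) − 0 = 2, and there is no ∂_2, so H_1 ≅ Z^2.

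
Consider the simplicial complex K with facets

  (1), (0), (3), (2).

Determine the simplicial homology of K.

H_0 = Z^4.

K has 4 vertices.
rank ∂_0 = 0, rank ∂_1 = 0 ⇒ b_0 = 4 − 0 − 0 = 4. So H_0 ≅ Z^4.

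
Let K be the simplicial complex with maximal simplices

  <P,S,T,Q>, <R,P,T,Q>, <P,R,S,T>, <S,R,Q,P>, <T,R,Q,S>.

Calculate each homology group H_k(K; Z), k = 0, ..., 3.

H_0 = Z,  H_1 = 0,  H_2 = 0,  H_3 = Z.

Order the vertices as P < Q < R < S < T. Listing each simplex with vertices in this order, K has dimension 3 with simplices:

  0-simplices (5): P, Q, R, S, T
  1-simplices (10): PQ, PR, PS, PT, QR, QS, QT, RS, RT, ST
  2-simplices (10): PQR, PQS, PQT, PRS, PRT, PST, QRS, QRT, QST, RST
  3-simplices (5): PQRS, PQRT, PQST, PRST, QRST

so the chain groups are C_0 ≅ Z^5, C_1 ≅ Z^10, C_2 ≅ Z^10, C_3 ≅ Z^5.

Boundary ∂_1: C_1 → C_0 sends each edge [p,q] (with p < q) to q − p. For instance
  ∂QT = T − Q.
The resulting 5×10 matrix has rank 4, and its Smith normal form has invariant factors (1,1,1,1).

Boundary ∂_2: C_2 → C_1 sends each 2-simplex [p,q,r] to [q,r] − [p,r] + [p,q]. For instance
  ∂QRT = RT − QT + QR,
  ∂QRS = RS − QS + QR.
The resulting 10×10 matrix has rank 6, and its Smith normal form has invariant factors (1,1,1,1,1,1).

Boundary ∂_3: C_3 → C_2 sends each 3-simplex σ to the alternating sum Σ_i (−1)^i (σ with its i-th vertex removed). For instance
  ∂PQST = QST − PST + PQT − PQS,
  ∂PQRS = QRS − PRS + PQS − PQR.
The 10×5 boundary matrix has rank 4 and Smith normal form diag(1,1,1,1).

Computing H_k = (kernel of ∂_k) / (image of ∂_{k+1}):

  H_0: rank C_0 − rank ∂_1 = 5 − 4 = 1, and the invariant factors of ∂_1 are all 1, so H_0 = Z.
  H_1: rank ker ∂_1 − rank ∂_2 = (10 − 4) − 6 = 0, and the invariant factors of ∂_2 are all 1, so H_1 = 0.
  H_2: rank ker ∂_2 − rank ∂_3 = (10 − 6) − 4 = 0, and the invariant factors of ∂_3 are all 1, so H_2 = 0.
  H_3: rank ker ∂_3 − rank ∂_4 = (5 − 4) − 0 = 1, and there is no ∂_4, so H_3 = Z.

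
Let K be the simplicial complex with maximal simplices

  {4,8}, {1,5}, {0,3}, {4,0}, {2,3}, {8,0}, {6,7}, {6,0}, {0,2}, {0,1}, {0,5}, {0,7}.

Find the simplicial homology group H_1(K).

K has 9 vertices, 12 edges.
rank ∂_1 = 8, rank ∂_2 = 0 ⇒ b_1 = 12 − 8 − 0 = 4. So H_1 = Z^4.

H_1 ≅ Z^4.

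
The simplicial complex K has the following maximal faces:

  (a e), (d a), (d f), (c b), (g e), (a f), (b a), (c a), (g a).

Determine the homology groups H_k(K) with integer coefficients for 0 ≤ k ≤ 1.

H_0 = Z,  H_1 = Z^3.

We work with the vertex ordering a < b < c < d < e < f < g. The simplices of K, each written with vertices in increasing order, are:

  0-simplices (7): a, b, c, d, e, f, g
  1-simplices (9): ab, ac, ad, ae, af, ag, bc, df, eg

so the chain groups are C_0 ≅ Z^7, C_1 ≅ Z^9.

Boundary ∂_1: C_1 → C_0 is given by ∂[p,q] = [q] − [p]. For instance
  ∂ae = e − a.
As a 7×9 matrix over Z this has rank 6, with invariant factors (1,1,1,1,1,1).

From H_k ≅ ker(∂_k) / im(∂_{k+1}) we obtain:

  H_0: rank C_0 − rank ∂_1 = 7 − 6 = 1, and the invariant factors of ∂_1 are all 1, so H_0 = Z.
  H_1: rank ker ∂_1 − rank ∂_2 = (9 − 6) − 0 = 3, and there is no ∂_2, so H_1 = Z^3.

As a check, the Euler characteristic is 7 − 9 = -2, which agrees with 1 − 3 = -2.
(K is a triangulation of a wedge of 3 circles.)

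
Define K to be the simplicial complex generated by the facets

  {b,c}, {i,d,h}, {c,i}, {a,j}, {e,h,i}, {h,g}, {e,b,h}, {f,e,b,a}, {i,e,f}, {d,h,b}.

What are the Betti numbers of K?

Order the vertices as a < b < c < d < e < f < g < h < i < j. Listing each simplex with vertices in this order, K has dimension 3 with simplices:

  0-simplices (10): a, b, c, d, e, f, g, h, i, j
  1-simplices (18): ab, ae, af, aj, bc, bd, be, bf, bh, ci, dh, di, ef, eh, ei, fi, gh, hi
  2-simplices (9): abe, abf, aef, bdh, bef, beh, dhi, efi, ehi
  3-simplices (1): abef

Hence C_0 ≅ Z^10, C_1 ≅ Z^18, C_2 ≅ Z^9, C_3 ≅ Z^1.

The boundary map ∂_1: C_1 → C_0 sends each edge [p,q] (with p < q) to q − p. For instance
  ∂ci = i − c.
The resulting 10×18 matrix has rank 9, and its Smith normal form has invariant factors (1,1,1,1,1,1,1,1,1).

The boundary map ∂_2: C_2 → C_1 sends each 2-simplex [p,q,r] to [q,r] − [p,r] + [p,q]. For instance
  ∂beh = eh − bh + be,
  ∂bdh = dh − bh + bd.
The 18×9 boundary matrix has rank 8 and Smith normal form diag(1,1,1,1,1,1,1,1).

The boundary map ∂_3: C_3 → C_2 sends each 3-simplex σ to the alternating sum Σ_i (−1)^i (σ with its i-th vertex removed). For instance
  ∂abef = bef − aef + abf − abe.
As a 9×1 matrix over Z this has rank 1, with invariant factors (1).

Computing H_k = (kernel of ∂_k) / (image of ∂_{k+1}):

  H_0: rank C_0 − rank ∂_1 = 10 − 9 = 1, and the invariant factors of ∂_1 are all 1, so H_0 ≅ Z.
  H_1: rank ker ∂_1 − rank ∂_2 = (18 − 9) − 8 = 1, and the invariant factors of ∂_2 are all 1, so H_1 ≅ Z.
  H_2: rank ker ∂_2 − rank ∂_3 = (9 − 8) − 1 = 0, and the invariant factors of ∂_3 are all 1, so H_2 ≅ 0.
  H_3: rank ker ∂_3 − rank ∂_4 = (1 − 1) − 0 = 0, and there is no ∂_4, so H_3 ≅ 0.

Hence the Betti numbers are b_0 = 1, b_1 = 1, b_2 = 0, b_3 = 0.

b_0 = 1, b_1 = 1, b_2 = 0, b_3 = 0.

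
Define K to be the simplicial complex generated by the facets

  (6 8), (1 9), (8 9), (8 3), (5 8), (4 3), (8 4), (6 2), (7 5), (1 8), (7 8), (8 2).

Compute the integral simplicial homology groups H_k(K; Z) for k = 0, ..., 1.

H_0 = Z,  H_1 = Z^4.

Fix the vertex order 1 < 2 < 3 < 4 < 5 < 6 < 7 < 8 < 9 and write every simplex with vertices in increasing order. Then dim K = 1 and the simplices of K are:

  0-simplices (9): [1], [2], [3], [4], [5], [6], [7], [8], [9]
  1-simplices (12): [1,8], [1,9], [2,6], [2,8], [3,4], [3,8], [4,8], [5,7], [5,8], [6,8], [7,8], [8,9]

giving chain groups C_0 ≅ Z^9, C_1 ≅ Z^12.

∂_1: C_1 → C_0 is given by ∂[p,q] = [q] − [p]. For instance
  ∂[2,8] = [8] − [2].
The 9×12 boundary matrix has rank 8 and Smith normal form diag(1,1,1,1,1,1,1,1).

Computing H_k = (kernel of ∂_k) / (image of ∂_{k+1}):

  H_0: rank C_0 − rank ∂_1 = 9 − 8 = 1, and the invariant factors of ∂_1 are all 1, so H_0 ≅ Z.
  H_1: rank ker ∂_1 − rank ∂_2 = (12 − 8) − 0 = 4, and there is no ∂_2, so H_1 ≅ Z^4.

(K is a triangulation of a wedge of 4 circles.)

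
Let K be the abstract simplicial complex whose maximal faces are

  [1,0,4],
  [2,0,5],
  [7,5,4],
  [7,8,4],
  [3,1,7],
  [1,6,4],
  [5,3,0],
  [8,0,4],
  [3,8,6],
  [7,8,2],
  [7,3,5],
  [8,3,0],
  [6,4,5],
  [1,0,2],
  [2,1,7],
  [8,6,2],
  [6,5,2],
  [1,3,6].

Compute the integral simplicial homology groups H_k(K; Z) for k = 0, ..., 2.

H_0 = Z,  H_1 = Z^2,  H_2 = Z.

Fix the vertex order 0 < 1 < 2 < 3 < 4 < 5 < 6 < 7 < 8 and write every simplex with vertices in increasing order. Then dim K = 2 and the simplices of K are:

  0-simplices (9): [0], [1], [2], [3], [4], [5], [6], [7], [8]
  1-simplices (27): (27 of them)
  2-simplices (18): [0,1,2], [0,1,4], [0,2,5], [0,3,5], [0,3,8], [0,4,8], [1,2,7], [1,3,6], [1,3,7], [1,4,6], [2,5,6], [2,6,8], [2,7,8], [3,5,7], [3,6,8], [4,5,6], [4,5,7], [4,7,8]

so the chain groups are C_0 ≅ Z^9, C_1 ≅ Z^27, C_2 ≅ Z^18.

∂_1: C_1 → C_0 is given by ∂[p,q] = [q] − [p]. For instance
  ∂[0,8] = [8] − [0].
This gives a 9×27 integer matrix of rank 8; reducing to Smith normal form yields diagonal entries (1,1,1,1,1,1,1,1).

∂_2: C_2 → C_1 acts by ∂[p,q,r] = [q,r] − [p,r] + [p,q]. For instance
  ∂[0,3,5] = [3,5] − [0,5] + [0,3],
  ∂[0,1,4] = [1,4] − [0,4] + [0,1].
The resulting 27×18 matrix has rank 17, and its Smith normal form has invariant factors (1,1,1,1,1,1,1,1,1,1,1,1,1,1,1,1,1).

Reading off H_k = ker ∂_k / im ∂_{k+1}:

  H_0: rank C_0 − rank ∂_1 = 9 − 8 = 1, and the invariant factors of ∂_1 are all 1, so H_0 = Z.
  H_1: rank ker ∂_1 − rank ∂_2 = (27 − 8) − 17 = 2, and the invariant factors of ∂_2 are all 1, so H_1 = Z^2.
  H_2: rank ker ∂_2 − rank ∂_3 = (18 − 17) − 0 = 1, and there is no ∂_3, so H_2 = Z.

As a check, the Euler characteristic is 9 − 27 + 18 = 0, which agrees with 1 − 2 + 1 = 0.
(K is a triangulation of the torus T^2.)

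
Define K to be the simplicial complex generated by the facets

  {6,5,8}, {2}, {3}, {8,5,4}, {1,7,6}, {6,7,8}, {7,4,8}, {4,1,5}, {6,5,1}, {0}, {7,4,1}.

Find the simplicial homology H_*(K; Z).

K has 9 vertices, 12 edges, 8 triangles.
rank ∂_0 = 0, rank ∂_1 = 5 ⇒ b_0 = 9 − 0 − 5 = 4; all invariant factors of ∂_1 are 1 so no torsion. So H_0 ≅ Z^4.
rank ∂_1 = 5, rank ∂_2 = 7 ⇒ b_1 = 12 − 5 − 7 = 0; all invariant factors of ∂_2 are 1 so no torsion. So H_1 ≅ 0.
rank ∂_2 = 7, rank ∂_3 = 0 ⇒ b_2 = 8 − 7 − 0 = 1. So H_2 ≅ Z.

H_0 = Z^4,  H_1 = 0,  H_2 = Z.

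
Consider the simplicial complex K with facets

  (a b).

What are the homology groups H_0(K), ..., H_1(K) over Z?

K has 2 vertices, 1 edge.
rank ∂_0 = 0, rank ∂_1 = 1 ⇒ b_0 = 2 − 0 − 1 = 1; all invariant factors of ∂_1 are 1 so no torsion. So H_0 ≅ Z.
rank ∂_1 = 1, rank ∂_2 = 0 ⇒ b_1 = 1 − 1 − 0 = 0. So H_1 ≅ 0.

H_0 ≅ Z,  H_1 = 0.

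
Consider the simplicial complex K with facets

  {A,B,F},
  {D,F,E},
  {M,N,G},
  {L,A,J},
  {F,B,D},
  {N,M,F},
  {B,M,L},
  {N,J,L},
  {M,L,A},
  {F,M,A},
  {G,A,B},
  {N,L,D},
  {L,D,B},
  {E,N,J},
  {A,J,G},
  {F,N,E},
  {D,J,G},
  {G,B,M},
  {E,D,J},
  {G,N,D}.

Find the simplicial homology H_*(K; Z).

H_0 ≅ Z,  H_1 ≅ Z × Z/2,  H_2 = 0.

Order the vertices as A < B < D < E < F < G < J < L < M < N. Listing each simplex with vertices in this order, K has dimension 2 with simplices:

  0-simplices (10): A, B, D, E, F, G, J, L, M, N
  1-simplices (30): AB, AF, AG, AJ, AL, AM, BD, BF, BG, BL, BM, DE, DF, DG, DJ, DL, DN, EF, EJ, EN, FM, FN, GJ, GM, GN, JL, JN, LM, LN, MN
  2-simplices (20): ABF, ABG, AFM, AGJ, AJL, ALM, BDF, BDL, BGM, BLM, DEF, DEJ, DGJ, DGN, DLN, EFN, EJN, FMN, GMN, JLN

giving chain groups C_0 ≅ Z^10, C_1 ≅ Z^30, C_2 ≅ Z^20.

The boundary map ∂_1: C_1 → C_0 sends each edge [p,q] (with p < q) to q − p. For instance
  ∂MN = N − M.
The 10×30 boundary matrix has rank 9 and Smith normal form diag(1,1,1,1,1,1,1,1,1).

∂_2: C_2 → C_1 maps a triangle to the signed sum of its edges. For instance
  ∂FMN = MN − FN + FM,
  ∂DGN = GN − DN + DG.
The resulting 30×20 matrix has rank 20, and its Smith normal form has invariant factors (1,1,1,1,1,1,1,1,1,1,1,1,1,1,1,1,1,1,1,2).

Computing H_k = (kernel of ∂_k) / (image of ∂_{k+1}):

  H_0: rank C_0 − rank ∂_1 = 10 − 9 = 1, and the invariant factors of ∂_1 are all 1, so H_0 = Z.
  H_1: rank ker ∂_1 − rank ∂_2 = (30 − 9) − 20 = 1, and ∂_2 has invariant factor 2 > 1, so H_1 = Z × Z/2.
  H_2: rank ker ∂_2 − rank ∂_3 = (20 − 20) − 0 = 0, and there is no ∂_3, so H_2 = 0.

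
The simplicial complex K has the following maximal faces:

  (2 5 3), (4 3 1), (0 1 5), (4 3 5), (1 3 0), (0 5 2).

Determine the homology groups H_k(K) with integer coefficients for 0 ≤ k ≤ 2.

Order the vertices as 0 < 1 < 2 < 3 < 4 < 5. Listing each simplex with vertices in this order, K has dimension 2 with simplices:

  0-simplices (6): [0], [1], [2], [3], [4], [5]
  1-simplices (12): [0,1], [0,2], [0,3], [0,5], [1,3], [1,4], [1,5], [2,3], [2,5], [3,4], [3,5], [4,5]
  2-simplices (6): [0,1,3], [0,1,5], [0,2,5], [1,3,4], [2,3,5], [3,4,5]

giving chain groups C_0 ≅ Z^6, C_1 ≅ Z^12, C_2 ≅ Z^6.

The boundary map ∂_1: C_1 → C_0 sends each edge [p,q] (with p < q) to q − p.
The 6×12 boundary matrix has rank 5 and Smith normal form diag(1,1,1,1,1).

Boundary ∂_2: C_2 → C_1 acts by ∂[p,q,r] = [q,r] − [p,r] + [p,q]. For instance
  ∂[3,4,5] = [4,5] − [3,5] + [3,4],
  ∂[0,1,3] = [1,3] − [0,3] + [0,1].
As a 12×6 matrix over Z this has rank 6, with invariant factors (1,1,1,1,1,1).

Reading off H_k = ker ∂_k / im ∂_{k+1}:

  H_0: rank C_0 − rank ∂_1 = 6 − 5 = 1, and the invariant factors of ∂_1 are all 1, so H_0 = Z.
  H_1: rank ker ∂_1 − rank ∂_2 = (12 − 5) − 6 = 1, and the invariant factors of ∂_2 are all 1, so H_1 = Z.
  H_2: rank ker ∂_2 − rank ∂_3 = (6 − 6) − 0 = 0, and there is no ∂_3, so H_2 = 0.

As a check, the Euler characteristic is 6 − 12 + 6 = 0, which agrees with 1 − 1 + 0 = 0.

H_0 ≅ Z,  H_1 ≅ Z,  H_2 = 0.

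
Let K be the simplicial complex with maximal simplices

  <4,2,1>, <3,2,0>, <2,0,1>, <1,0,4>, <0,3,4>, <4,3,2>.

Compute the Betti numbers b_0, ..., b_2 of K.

b_0 = 1, b_1 = 0, b_2 = 1.

Take the total order 0 < 1 < 2 < 3 < 4 on the vertex set. Then K (dimension 2) consists of the simplices:

  0-simplices (5): [0], [1], [2], [3], [4]
  1-simplices (9): [0,1], [0,2], [0,3], [0,4], [1,2], [1,4], [2,3], [2,4], [3,4]
  2-simplices (6): [0,1,2], [0,1,4], [0,2,3], [0,3,4], [1,2,4], [2,3,4]

Hence C_0 ≅ Z^5, C_1 ≅ Z^9, C_2 ≅ Z^6.

Boundary ∂_1: C_1 → C_0 sends each edge [p,q] (with p < q) to q − p. For instance
  ∂[0,2] = [2] − [0].
The 5×9 boundary matrix has rank 4 and Smith normal form diag(1,1,1,1).

∂_2: C_2 → C_1 acts by ∂[p,q,r] = [q,r] − [p,r] + [p,q]. For instance
  ∂[1,2,4] = [2,4] − [1,4] + [1,2],
  ∂[0,1,4] = [1,4] − [0,4] + [0,1].
The 9×6 boundary matrix has rank 5 and Smith normal form diag(1,1,1,1,1).

Now H_k = ker ∂_k / im ∂_{k+1}, so:

  H_0: rank C_0 − rank ∂_1 = 5 − 4 = 1, and the invariant factors of ∂_1 are all 1, so H_0 ≅ Z.
  H_1: rank ker ∂_1 − rank ∂_2 = (9 − 4) − 5 = 0, and the invariant factors of ∂_2 are all 1, so H_1 ≅ 0.
  H_2: rank ker ∂_2 − rank ∂_3 = (6 − 5) − 0 = 1, and there is no ∂_3, so H_2 ≅ Z.

Hence the Betti numbers are b_0 = 1, b_1 = 0, b_2 = 1.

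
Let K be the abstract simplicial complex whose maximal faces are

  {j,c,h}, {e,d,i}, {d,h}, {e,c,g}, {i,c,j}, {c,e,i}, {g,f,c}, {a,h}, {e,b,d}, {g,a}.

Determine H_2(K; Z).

H_2 = 0.

Take the total order a < b < c < d < e < f < g < h < i < j on the vertex set. Then K (dimension 2) consists of the simplices:

  0-simplices (10): a, b, c, d, e, f, g, h, i, j
  1-simplices (18): ag, ah, bd, be, ce, cf, cg, ch, ci, cj, de, dh, di, eg, ei, fg, hj, ij
  2-simplices (7): bde, ceg, cei, cfg, chj, cij, dei

so the chain groups are C_0 ≅ Z^10, C_1 ≅ Z^18, C_2 ≅ Z^7.

∂_1: C_1 → C_0 maps an edge to its endpoints' difference, ∂[p,q] = q − p.
This gives a 10×18 integer matrix of rank 9; reducing to Smith normal form yields diagonal entries (1,1,1,1,1,1,1,1,1).

∂_2: C_2 → C_1 acts by ∂[p,q,r] = [q,r] − [p,r] + [p,q]. For instance
  ∂cei = ei − ci + ce,
  ∂cfg = fg − cg + cf.
The 18×7 boundary matrix has rank 7 and Smith normal form diag(1,1,1,1,1,1,1).

Now H_k = ker ∂_k / im ∂_{k+1}, so:

  H_2: rank ker ∂_2 − rank ∂_3 = (7 − 7) − 0 = 0, and there is no ∂_3, so H_2 = 0.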